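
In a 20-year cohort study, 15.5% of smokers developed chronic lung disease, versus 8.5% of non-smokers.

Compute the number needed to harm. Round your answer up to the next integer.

15

absolute risk difference = 0.070000
1 / 0.070000 = 14.286 → round up → 15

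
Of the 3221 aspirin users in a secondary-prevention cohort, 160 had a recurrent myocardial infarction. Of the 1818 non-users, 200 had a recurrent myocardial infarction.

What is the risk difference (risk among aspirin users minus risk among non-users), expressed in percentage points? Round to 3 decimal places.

risk, aspirin users = 160/3221 = 0.04967
risk, non-users = 200/1818 = 0.11001
risk difference = 0.04967 − 0.11001 = -0.06034 → -6.034 percentage points

RD: -6.034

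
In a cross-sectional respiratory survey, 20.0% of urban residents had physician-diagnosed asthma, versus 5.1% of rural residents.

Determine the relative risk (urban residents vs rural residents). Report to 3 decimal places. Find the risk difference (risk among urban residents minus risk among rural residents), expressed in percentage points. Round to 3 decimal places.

RR = 0.2000 / 0.0510 = 3.922
risk difference = 0.2000 − 0.0510 = 0.1490 → 14.900 percentage points

RR = 3.922; RD = 14.900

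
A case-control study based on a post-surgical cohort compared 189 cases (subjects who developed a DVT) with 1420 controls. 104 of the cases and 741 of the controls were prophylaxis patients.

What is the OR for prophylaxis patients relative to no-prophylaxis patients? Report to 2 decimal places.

OR = (104 × 679) / (741 × 85) = 70616/62985 ≈ 1.12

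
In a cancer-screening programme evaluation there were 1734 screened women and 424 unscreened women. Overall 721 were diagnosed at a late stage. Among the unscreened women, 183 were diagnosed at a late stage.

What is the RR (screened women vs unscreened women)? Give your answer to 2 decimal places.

0.72

screened women with the outcome: 721 − 183 = 538
screened women without the outcome: 1734 − 538 = 1196
unscreened women without the outcome: 424 − 183 = 241
risk, screened women = 538/1734 = 0.3103
risk, unscreened women = 183/424 = 0.4316
RR = 0.3103 / 0.4316 = 0.72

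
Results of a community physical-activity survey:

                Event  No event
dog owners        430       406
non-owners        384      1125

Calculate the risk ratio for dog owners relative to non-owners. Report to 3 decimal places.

risk, dog owners = 430/836 = 0.5144
risk, non-owners = 384/1509 = 0.2545
RR = 0.5144 / 0.2545 = 2.021

RR ≈ 2.021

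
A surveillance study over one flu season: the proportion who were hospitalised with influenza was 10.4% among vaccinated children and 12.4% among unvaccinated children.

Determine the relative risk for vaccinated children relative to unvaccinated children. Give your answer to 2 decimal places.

RR = 0.1040 / 0.1240 = 0.84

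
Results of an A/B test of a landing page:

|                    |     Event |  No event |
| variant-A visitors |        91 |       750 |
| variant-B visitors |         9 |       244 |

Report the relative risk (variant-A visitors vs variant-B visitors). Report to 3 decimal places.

risk, variant-A visitors = 91/841 = 0.10820
risk, variant-B visitors = 9/253 = 0.03557
RR = 0.10820 / 0.03557 = 3.042

3.042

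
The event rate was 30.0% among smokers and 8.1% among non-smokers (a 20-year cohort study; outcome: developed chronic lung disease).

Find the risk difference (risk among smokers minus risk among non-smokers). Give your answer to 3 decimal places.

risk difference = 0.3000 − 0.0810 = 0.219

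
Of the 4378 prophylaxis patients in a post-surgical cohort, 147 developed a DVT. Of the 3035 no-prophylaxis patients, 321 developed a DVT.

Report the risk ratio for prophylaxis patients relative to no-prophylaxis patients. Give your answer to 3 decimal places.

risk, prophylaxis patients = 147/4378 = 0.03358
risk, no-prophylaxis patients = 321/3035 = 0.10577
RR = 0.03358 / 0.10577 = 0.317

RR = 0.317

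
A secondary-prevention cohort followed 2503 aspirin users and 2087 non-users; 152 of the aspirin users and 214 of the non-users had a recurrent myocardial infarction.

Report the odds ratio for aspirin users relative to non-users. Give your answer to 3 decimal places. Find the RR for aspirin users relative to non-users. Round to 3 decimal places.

odds, aspirin users = 152/2351 = 0.0647
odds, non-users = 214/1873 = 0.1143
OR = 0.0647 / 0.1143 = 0.566
risk, aspirin users = 152/2503 = 0.0607
risk, non-users = 214/2087 = 0.1025
RR = 0.0607 / 0.1025 = 0.592

OR = 0.566; RR = 0.592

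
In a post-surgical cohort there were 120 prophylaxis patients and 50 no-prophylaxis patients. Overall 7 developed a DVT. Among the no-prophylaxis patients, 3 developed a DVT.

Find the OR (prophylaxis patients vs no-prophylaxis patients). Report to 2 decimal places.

0.54

prophylaxis patients with the outcome: 7 − 3 = 4
prophylaxis patients without the outcome: 120 − 4 = 116
no-prophylaxis patients without the outcome: 50 − 3 = 47
odds, prophylaxis patients = 4/116 = 0.03448
odds, no-prophylaxis patients = 3/47 = 0.06383
OR = 0.03448 / 0.06383 = 0.54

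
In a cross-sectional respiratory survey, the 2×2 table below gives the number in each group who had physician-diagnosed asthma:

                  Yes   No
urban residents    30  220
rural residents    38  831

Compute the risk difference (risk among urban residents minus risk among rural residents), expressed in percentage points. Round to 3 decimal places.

RD ≈ 7.627

risk, urban residents = 30/250 = 0.12000
risk, rural residents = 38/869 = 0.04373
risk difference = 0.12000 − 0.04373 = 0.07627 → 7.627 percentage points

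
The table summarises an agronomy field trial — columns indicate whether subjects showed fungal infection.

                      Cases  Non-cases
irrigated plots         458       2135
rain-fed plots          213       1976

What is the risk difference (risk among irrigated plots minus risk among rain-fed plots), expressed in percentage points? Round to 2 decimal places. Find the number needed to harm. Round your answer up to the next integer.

risk, irrigated plots = 458/2593 = 0.1766
risk, rain-fed plots = 213/2189 = 0.0973
risk difference = 0.1766 − 0.0973 = 0.0793 → 7.93 percentage points
absolute risk difference = 0.079325
1 / 0.079325 = 12.606 → round up → 13

RD = 7.93; NNH = 13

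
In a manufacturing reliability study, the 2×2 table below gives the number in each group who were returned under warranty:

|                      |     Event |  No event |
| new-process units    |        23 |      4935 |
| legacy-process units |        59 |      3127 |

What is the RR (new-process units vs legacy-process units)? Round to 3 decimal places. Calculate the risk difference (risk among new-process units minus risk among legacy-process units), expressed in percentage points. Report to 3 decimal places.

risk, new-process units = 23/4958 = 0.00464
risk, legacy-process units = 59/3186 = 0.01852
RR = 0.00464 / 0.01852 = 0.251
risk difference = 0.00464 − 0.01852 = -0.01388 → -1.388 percentage points

RR = 0.251; RD = -1.388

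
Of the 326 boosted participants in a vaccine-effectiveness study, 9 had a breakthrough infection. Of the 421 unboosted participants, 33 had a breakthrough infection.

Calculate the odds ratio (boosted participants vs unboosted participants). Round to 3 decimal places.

OR = (9 × 388) / (317 × 33) = 3492/10461 ≈ 0.334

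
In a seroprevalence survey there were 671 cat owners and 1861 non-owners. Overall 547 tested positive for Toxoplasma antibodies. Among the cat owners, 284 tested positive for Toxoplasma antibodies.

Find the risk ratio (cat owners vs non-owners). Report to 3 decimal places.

cat owners without the outcome: 671 − 284 = 387
non-owners with the outcome: 547 − 284 = 263
non-owners without the outcome: 1861 − 263 = 1598
risk, cat owners = 284/671 = 0.4232
risk, non-owners = 263/1861 = 0.1413
RR = 0.4232 / 0.1413 = 2.995

2.995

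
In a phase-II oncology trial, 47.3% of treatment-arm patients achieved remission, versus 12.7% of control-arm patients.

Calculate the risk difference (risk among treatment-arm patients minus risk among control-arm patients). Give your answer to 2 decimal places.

risk difference = 0.4730 − 0.1270 = 0.35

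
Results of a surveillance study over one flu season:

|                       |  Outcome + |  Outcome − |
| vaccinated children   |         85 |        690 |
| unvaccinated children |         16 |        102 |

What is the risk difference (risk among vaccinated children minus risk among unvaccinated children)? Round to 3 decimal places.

-0.026

risk, vaccinated children = 85/775 = 0.1097
risk, unvaccinated children = 16/118 = 0.1356
risk difference = 0.1097 − 0.1356 = -0.026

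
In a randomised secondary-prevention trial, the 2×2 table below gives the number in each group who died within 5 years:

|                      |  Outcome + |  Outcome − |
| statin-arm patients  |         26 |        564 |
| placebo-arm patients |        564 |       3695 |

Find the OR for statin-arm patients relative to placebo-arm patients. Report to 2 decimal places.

0.30

odds, statin-arm patients = 26/564 = 0.04610
odds, placebo-arm patients = 564/3695 = 0.15264
OR = 0.04610 / 0.15264 = 0.30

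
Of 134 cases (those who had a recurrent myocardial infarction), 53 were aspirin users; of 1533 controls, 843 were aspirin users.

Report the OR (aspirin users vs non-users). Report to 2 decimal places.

OR ≈ 0.54

odds, aspirin users = 53/843 = 0.0629
odds, non-users = 81/690 = 0.1174
OR = 0.0629 / 0.1174 = 0.54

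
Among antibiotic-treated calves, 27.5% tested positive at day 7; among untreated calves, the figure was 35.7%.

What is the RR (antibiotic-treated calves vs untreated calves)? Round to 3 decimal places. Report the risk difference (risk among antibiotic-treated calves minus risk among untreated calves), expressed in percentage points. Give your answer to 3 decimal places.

RR = 0.770; RD = -8.200

RR = 0.2750 / 0.3570 = 0.770
risk difference = 0.2750 − 0.3570 = -0.0820 → -8.200 percentage points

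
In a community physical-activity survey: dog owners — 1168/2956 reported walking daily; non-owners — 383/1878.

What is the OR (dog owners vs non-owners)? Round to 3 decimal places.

OR = (1168 × 1495) / (1788 × 383) = 1746160/684804 ≈ 2.550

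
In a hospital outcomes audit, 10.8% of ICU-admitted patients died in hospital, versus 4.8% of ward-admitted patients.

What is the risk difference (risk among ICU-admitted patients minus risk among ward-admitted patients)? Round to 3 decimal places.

risk difference = 0.10800 − 0.04800 = 0.060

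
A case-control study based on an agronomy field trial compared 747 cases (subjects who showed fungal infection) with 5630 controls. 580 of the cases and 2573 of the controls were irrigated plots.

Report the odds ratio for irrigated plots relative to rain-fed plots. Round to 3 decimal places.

OR = (580 × 3057) / (2573 × 167) = 1773060/429691 ≈ 4.126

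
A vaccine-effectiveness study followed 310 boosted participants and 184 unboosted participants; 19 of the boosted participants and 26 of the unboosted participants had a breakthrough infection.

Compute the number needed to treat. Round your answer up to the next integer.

13

risk, boosted participants = 19/310 = 0.061290
risk, unboosted participants = 26/184 = 0.141304
absolute risk difference = 0.080014
1 / 0.080014 = 12.498 → round up → 13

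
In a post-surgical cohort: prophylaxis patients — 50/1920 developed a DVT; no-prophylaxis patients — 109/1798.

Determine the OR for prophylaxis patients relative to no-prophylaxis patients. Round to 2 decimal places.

OR = (50 × 1689) / (1870 × 109) = 84450/203830 ≈ 0.41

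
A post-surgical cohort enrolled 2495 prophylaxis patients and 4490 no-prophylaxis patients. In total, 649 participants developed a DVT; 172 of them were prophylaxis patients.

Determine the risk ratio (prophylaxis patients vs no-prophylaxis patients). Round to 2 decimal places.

RR ≈ 0.65

prophylaxis patients without the outcome: 2495 − 172 = 2323
no-prophylaxis patients with the outcome: 649 − 172 = 477
no-prophylaxis patients without the outcome: 4490 − 477 = 4013
risk, prophylaxis patients = 172/2495 = 0.0689
risk, no-prophylaxis patients = 477/4490 = 0.1062
RR = 0.0689 / 0.1062 = 0.65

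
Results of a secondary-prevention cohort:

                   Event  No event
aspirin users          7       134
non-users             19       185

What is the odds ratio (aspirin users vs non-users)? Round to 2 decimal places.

0.51

odds, aspirin users = 7/134 = 0.05224
odds, non-users = 19/185 = 0.10270
OR = 0.05224 / 0.10270 = 0.51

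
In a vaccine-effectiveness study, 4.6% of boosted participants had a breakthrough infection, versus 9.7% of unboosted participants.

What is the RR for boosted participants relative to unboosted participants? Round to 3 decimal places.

RR = 0.04600 / 0.09700 = 0.474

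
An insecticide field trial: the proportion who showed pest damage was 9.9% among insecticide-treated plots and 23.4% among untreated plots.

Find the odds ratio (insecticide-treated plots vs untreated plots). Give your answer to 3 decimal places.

odds, insecticide-treated plots = 0.0990/0.9010 = 0.1099
odds, untreated plots = 0.2340/0.7660 = 0.3055
OR = 0.1099 / 0.3055 = 0.360

0.360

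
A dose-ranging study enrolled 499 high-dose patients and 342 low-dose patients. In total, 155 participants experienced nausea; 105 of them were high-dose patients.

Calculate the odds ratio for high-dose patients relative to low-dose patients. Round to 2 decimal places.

1.56

high-dose patients without the outcome: 499 − 105 = 394
low-dose patients with the outcome: 155 − 105 = 50
low-dose patients without the outcome: 342 − 50 = 292
odds, high-dose patients = 105/394 = 0.2665
odds, low-dose patients = 50/292 = 0.1712
OR = 0.2665 / 0.1712 = 1.56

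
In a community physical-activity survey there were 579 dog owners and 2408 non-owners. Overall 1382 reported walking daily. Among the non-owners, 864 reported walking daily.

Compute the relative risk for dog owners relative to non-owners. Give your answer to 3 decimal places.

dog owners with the outcome: 1382 − 864 = 518
dog owners without the outcome: 579 − 518 = 61
non-owners without the outcome: 2408 − 864 = 1544
risk, dog owners = 518/579 = 0.8946
risk, non-owners = 864/2408 = 0.3588
RR = 0.8946 / 0.3588 = 2.493

RR: 2.493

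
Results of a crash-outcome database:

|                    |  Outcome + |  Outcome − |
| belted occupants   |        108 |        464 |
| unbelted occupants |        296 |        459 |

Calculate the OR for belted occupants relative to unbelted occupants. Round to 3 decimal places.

OR = (108 × 459) / (464 × 296) = 49572/137344 ≈ 0.361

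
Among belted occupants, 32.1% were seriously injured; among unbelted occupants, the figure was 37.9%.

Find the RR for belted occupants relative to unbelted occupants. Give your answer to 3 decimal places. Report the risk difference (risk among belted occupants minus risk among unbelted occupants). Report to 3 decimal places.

RR = 0.847; RD = -0.058

RR = 0.3210 / 0.3790 = 0.847
risk difference = 0.3210 − 0.3790 = -0.058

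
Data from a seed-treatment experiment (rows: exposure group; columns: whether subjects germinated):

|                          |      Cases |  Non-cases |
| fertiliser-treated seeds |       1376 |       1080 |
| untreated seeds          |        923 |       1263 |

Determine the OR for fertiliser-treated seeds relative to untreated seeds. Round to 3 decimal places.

OR = (1376 × 1263) / (1080 × 923) = 1737888/996840 ≈ 1.743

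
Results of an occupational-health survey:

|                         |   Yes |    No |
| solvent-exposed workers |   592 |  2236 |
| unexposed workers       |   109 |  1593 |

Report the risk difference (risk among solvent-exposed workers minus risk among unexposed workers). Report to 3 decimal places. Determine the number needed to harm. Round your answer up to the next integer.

RD = 0.145; NNH = 7

risk, solvent-exposed workers = 592/2828 = 0.2093
risk, unexposed workers = 109/1702 = 0.0640
risk difference = 0.2093 − 0.0640 = 0.145
absolute risk difference = 0.145293
1 / 0.145293 = 6.883 → round up → 7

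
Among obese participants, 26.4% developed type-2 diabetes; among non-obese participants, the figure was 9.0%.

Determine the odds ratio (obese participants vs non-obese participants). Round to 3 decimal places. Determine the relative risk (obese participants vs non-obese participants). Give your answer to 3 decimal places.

OR = 3.627; RR = 2.933

odds, obese participants = 0.2640/0.7360 = 0.3587
odds, non-obese participants = 0.0900/0.9100 = 0.0989
OR = 0.3587 / 0.0989 = 3.627
RR = 0.2640 / 0.0900 = 2.933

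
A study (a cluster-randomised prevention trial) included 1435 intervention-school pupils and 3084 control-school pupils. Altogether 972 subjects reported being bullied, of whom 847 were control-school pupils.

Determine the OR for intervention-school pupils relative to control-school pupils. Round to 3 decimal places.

intervention-school pupils with the outcome: 972 − 847 = 125
intervention-school pupils without the outcome: 1435 − 125 = 1310
control-school pupils without the outcome: 3084 − 847 = 2237
odds, intervention-school pupils = 125/1310 = 0.0954
odds, control-school pupils = 847/2237 = 0.3786
OR = 0.0954 / 0.3786 = 0.252

0.252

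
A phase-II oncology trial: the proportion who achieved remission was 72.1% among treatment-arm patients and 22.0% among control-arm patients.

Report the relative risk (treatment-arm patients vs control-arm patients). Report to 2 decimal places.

RR = 0.7210 / 0.2200 = 3.28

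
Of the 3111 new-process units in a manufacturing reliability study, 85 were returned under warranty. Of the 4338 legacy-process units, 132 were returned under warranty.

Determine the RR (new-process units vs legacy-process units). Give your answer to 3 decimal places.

risk, new-process units = 85/3111 = 0.02732
risk, legacy-process units = 132/4338 = 0.03043
RR = 0.02732 / 0.03043 = 0.898

RR = 0.898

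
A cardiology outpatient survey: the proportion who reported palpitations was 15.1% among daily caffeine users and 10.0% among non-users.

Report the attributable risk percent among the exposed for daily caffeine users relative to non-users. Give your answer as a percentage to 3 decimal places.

AR% = (0.1510 − 0.1000) / 0.1510 = 0.3377 → 33.775%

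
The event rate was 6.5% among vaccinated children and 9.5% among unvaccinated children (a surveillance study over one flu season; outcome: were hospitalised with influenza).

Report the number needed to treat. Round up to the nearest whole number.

absolute risk difference = 0.030000
1 / 0.030000 = 33.333 → round up → 34

34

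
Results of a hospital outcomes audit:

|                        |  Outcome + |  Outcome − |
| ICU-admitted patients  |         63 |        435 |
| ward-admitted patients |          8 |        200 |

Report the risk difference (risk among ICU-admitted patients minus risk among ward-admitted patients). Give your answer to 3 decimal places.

risk, ICU-admitted patients = 63/498 = 0.12651
risk, ward-admitted patients = 8/208 = 0.03846
risk difference = 0.12651 − 0.03846 = 0.088

RD: 0.088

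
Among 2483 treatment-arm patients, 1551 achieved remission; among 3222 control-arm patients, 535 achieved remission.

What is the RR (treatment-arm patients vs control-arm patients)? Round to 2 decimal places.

risk, treatment-arm patients = 1551/2483 = 0.6246
risk, control-arm patients = 535/3222 = 0.1660
RR = 0.6246 / 0.1660 = 3.76

3.76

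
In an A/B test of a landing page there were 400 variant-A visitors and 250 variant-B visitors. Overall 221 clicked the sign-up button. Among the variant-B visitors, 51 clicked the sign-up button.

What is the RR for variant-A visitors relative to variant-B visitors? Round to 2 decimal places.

RR ≈ 2.08

variant-A visitors with the outcome: 221 − 51 = 170
variant-A visitors without the outcome: 400 − 170 = 230
variant-B visitors without the outcome: 250 − 51 = 199
risk, variant-A visitors = 170/400 = 0.4250
risk, variant-B visitors = 51/250 = 0.2040
RR = 0.4250 / 0.2040 = 2.08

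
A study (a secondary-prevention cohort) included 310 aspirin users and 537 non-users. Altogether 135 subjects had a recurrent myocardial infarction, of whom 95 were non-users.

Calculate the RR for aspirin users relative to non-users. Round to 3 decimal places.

aspirin users with the outcome: 135 − 95 = 40
aspirin users without the outcome: 310 − 40 = 270
non-users without the outcome: 537 − 95 = 442
risk, aspirin users = 40/310 = 0.1290
risk, non-users = 95/537 = 0.1769
RR = 0.1290 / 0.1769 = 0.729

0.729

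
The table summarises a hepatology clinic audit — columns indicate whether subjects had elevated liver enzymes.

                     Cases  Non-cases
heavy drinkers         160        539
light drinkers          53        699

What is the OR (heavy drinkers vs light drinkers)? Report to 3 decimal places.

OR = (160 × 699) / (539 × 53) = 111840/28567 ≈ 3.915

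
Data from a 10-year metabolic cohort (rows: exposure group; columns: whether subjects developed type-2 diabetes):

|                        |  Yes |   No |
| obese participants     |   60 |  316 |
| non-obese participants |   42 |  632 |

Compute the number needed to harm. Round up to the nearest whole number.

NNH = 11

risk, obese participants = 60/376 = 0.159574
risk, non-obese participants = 42/674 = 0.062315
absolute risk difference = 0.097260
1 / 0.097260 = 10.282 → round up → 11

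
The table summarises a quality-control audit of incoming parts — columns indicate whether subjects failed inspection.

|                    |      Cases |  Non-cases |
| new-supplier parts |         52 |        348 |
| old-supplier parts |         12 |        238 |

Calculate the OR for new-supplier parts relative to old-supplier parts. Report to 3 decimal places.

OR = (52 × 238) / (348 × 12) = 12376/4176 ≈ 2.964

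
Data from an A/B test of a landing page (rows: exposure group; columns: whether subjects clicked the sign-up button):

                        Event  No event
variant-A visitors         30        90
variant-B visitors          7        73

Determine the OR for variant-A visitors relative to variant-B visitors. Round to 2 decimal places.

OR = (30 × 73) / (90 × 7) = 2190/630 ≈ 3.48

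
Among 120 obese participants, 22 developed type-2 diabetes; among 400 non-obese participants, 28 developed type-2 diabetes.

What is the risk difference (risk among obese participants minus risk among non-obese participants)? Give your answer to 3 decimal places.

risk, obese participants = 22/120 = 0.1833
risk, non-obese participants = 28/400 = 0.0700
risk difference = 0.1833 − 0.0700 = 0.113

RD = 0.113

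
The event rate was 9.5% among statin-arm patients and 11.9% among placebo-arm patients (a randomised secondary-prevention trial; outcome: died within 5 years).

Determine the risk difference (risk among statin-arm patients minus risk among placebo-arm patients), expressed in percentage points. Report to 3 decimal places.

risk difference = 0.0950 − 0.1190 = -0.0240 → -2.400 percentage points

-2.400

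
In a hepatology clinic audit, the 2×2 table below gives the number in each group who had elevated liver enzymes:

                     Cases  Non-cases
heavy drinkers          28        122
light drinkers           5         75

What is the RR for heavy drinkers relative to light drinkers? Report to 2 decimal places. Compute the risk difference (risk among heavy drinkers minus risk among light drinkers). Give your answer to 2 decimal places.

risk, heavy drinkers = 28/150 = 0.1867
risk, light drinkers = 5/80 = 0.0625
RR = 0.1867 / 0.0625 = 2.99
risk difference = 0.1867 − 0.0625 = 0.12

RR = 2.99; RD = 0.12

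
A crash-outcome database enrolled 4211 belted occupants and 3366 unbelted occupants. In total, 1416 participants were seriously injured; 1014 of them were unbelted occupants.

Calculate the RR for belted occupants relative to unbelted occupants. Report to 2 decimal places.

0.32

belted occupants with the outcome: 1416 − 1014 = 402
belted occupants without the outcome: 4211 − 402 = 3809
unbelted occupants without the outcome: 3366 − 1014 = 2352
risk, belted occupants = 402/4211 = 0.0955
risk, unbelted occupants = 1014/3366 = 0.3012
RR = 0.0955 / 0.3012 = 0.32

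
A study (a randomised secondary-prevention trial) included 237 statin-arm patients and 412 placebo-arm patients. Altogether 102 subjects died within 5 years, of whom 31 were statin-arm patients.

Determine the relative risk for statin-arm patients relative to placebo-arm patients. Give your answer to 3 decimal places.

statin-arm patients without the outcome: 237 − 31 = 206
placebo-arm patients with the outcome: 102 − 31 = 71
placebo-arm patients without the outcome: 412 − 71 = 341
risk, statin-arm patients = 31/237 = 0.1308
risk, placebo-arm patients = 71/412 = 0.1723
RR = 0.1308 / 0.1723 = 0.759

0.759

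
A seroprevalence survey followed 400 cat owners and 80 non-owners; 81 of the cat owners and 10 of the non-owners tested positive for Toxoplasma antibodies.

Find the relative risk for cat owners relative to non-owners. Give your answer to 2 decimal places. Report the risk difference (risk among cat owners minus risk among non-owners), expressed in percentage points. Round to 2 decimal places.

risk, cat owners = 81/400 = 0.2025
risk, non-owners = 10/80 = 0.1250
RR = 0.2025 / 0.1250 = 1.62
risk difference = 0.2025 − 0.1250 = 0.0775 → 7.75 percentage points

RR = 1.62; RD = 7.75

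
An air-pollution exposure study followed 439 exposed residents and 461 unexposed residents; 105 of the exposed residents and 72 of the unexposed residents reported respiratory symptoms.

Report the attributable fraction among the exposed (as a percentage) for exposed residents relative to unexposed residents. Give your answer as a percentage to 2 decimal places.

risk, exposed residents = 105/439 = 0.2392
risk, unexposed residents = 72/461 = 0.1562
AR% = (0.2392 − 0.1562) / 0.2392 = 0.3470 → 34.70%

34.70%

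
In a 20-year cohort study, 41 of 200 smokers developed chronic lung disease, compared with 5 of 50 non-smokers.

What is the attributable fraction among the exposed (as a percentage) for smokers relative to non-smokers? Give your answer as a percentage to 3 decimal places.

risk, smokers = 41/200 = 0.2050
risk, non-smokers = 5/50 = 0.1000
AR% = (0.2050 − 0.1000) / 0.2050 = 0.5122 → 51.220%

AR%: 51.220%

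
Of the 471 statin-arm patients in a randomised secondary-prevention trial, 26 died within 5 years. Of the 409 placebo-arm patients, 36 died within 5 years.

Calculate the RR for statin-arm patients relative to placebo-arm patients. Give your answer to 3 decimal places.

risk, statin-arm patients = 26/471 = 0.0552
risk, placebo-arm patients = 36/409 = 0.0880
RR = 0.0552 / 0.0880 = 0.627

0.627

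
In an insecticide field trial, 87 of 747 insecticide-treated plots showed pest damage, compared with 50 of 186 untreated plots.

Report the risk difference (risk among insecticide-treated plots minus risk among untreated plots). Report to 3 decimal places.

RD ≈ -0.152

risk, insecticide-treated plots = 87/747 = 0.1165
risk, untreated plots = 50/186 = 0.2688
risk difference = 0.1165 − 0.2688 = -0.152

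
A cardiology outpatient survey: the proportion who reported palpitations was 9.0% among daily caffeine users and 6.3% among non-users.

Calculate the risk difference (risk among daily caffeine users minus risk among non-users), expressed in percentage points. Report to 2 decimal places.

2.70

risk difference = 0.0900 − 0.0630 = 0.0270 → 2.70 percentage points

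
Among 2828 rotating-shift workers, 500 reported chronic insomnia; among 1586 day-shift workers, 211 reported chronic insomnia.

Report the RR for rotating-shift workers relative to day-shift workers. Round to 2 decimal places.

1.33

risk, rotating-shift workers = 500/2828 = 0.1768
risk, day-shift workers = 211/1586 = 0.1330
RR = 0.1768 / 0.1330 = 1.33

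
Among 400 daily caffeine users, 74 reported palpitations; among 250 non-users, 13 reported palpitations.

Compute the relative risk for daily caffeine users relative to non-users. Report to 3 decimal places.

3.558

risk, daily caffeine users = 74/400 = 0.1850
risk, non-users = 13/250 = 0.0520
RR = 0.1850 / 0.0520 = 3.558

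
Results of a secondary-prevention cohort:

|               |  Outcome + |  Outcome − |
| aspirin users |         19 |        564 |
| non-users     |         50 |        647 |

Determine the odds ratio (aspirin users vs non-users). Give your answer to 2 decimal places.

OR = (19 × 647) / (564 × 50) = 12293/28200 ≈ 0.44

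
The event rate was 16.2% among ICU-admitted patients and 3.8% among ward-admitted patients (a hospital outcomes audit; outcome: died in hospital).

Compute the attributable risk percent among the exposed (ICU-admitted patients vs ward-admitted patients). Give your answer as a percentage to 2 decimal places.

AR% = (0.16200 − 0.03800) / 0.16200 = 0.7654 → 76.54%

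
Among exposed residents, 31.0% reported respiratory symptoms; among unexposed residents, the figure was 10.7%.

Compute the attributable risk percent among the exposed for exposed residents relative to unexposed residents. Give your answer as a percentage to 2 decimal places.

AR% = (0.3100 − 0.1070) / 0.3100 = 0.6548 → 65.48%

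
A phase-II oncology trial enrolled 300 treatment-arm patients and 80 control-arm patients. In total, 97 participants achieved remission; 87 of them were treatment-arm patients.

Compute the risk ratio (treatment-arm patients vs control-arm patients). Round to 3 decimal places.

treatment-arm patients without the outcome: 300 − 87 = 213
control-arm patients with the outcome: 97 − 87 = 10
control-arm patients without the outcome: 80 − 10 = 70
risk, treatment-arm patients = 87/300 = 0.2900
risk, control-arm patients = 10/80 = 0.1250
RR = 0.2900 / 0.1250 = 2.320

RR ≈ 2.320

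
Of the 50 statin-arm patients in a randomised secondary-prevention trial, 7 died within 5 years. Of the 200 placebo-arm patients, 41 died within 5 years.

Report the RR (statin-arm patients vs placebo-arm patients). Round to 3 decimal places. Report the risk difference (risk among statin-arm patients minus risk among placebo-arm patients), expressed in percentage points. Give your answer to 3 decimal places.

RR = 0.683; RD = -6.500

risk, statin-arm patients = 7/50 = 0.1400
risk, placebo-arm patients = 41/200 = 0.2050
RR = 0.1400 / 0.2050 = 0.683
risk difference = 0.1400 − 0.2050 = -0.0650 → -6.500 percentage points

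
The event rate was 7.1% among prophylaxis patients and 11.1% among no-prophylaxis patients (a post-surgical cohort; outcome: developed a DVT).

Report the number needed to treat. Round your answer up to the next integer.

NNT: 25

absolute risk difference = 0.040000
1 / 0.040000 = 25.000 → round up → 25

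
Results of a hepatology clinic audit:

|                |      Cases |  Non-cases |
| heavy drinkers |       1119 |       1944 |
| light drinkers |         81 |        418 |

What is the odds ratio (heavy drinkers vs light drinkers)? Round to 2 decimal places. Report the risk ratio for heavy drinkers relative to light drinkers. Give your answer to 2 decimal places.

OR = 2.97; RR = 2.25

odds, heavy drinkers = 1119/1944 = 0.5756
odds, light drinkers = 81/418 = 0.1938
OR = 0.5756 / 0.1938 = 2.97
risk, heavy drinkers = 1119/3063 = 0.3653
risk, light drinkers = 81/499 = 0.1623
RR = 0.3653 / 0.1623 = 2.25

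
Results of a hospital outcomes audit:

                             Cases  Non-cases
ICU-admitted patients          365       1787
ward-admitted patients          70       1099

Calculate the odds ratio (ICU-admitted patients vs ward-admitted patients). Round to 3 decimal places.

OR = (365 × 1099) / (1787 × 70) = 401135/125090 ≈ 3.207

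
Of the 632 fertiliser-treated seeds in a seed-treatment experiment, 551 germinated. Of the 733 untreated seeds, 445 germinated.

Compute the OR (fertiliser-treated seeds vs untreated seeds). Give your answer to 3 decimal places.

OR = (551 × 288) / (81 × 445) = 158688/36045 ≈ 4.402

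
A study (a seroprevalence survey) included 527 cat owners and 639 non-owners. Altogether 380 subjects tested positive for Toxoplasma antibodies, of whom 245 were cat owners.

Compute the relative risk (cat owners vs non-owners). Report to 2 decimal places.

2.20

cat owners without the outcome: 527 − 245 = 282
non-owners with the outcome: 380 − 245 = 135
non-owners without the outcome: 639 − 135 = 504
risk, cat owners = 245/527 = 0.4649
risk, non-owners = 135/639 = 0.2113
RR = 0.4649 / 0.2113 = 2.20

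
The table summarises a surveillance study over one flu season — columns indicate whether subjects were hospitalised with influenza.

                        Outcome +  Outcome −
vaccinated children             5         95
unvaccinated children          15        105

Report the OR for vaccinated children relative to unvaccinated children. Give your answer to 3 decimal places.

OR = (5 × 105) / (95 × 15) = 525/1425 ≈ 0.368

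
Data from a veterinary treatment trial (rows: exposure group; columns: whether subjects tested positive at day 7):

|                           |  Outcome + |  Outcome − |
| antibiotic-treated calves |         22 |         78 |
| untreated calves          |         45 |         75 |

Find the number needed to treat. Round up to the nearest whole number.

risk, antibiotic-treated calves = 22/100 = 0.220000
risk, untreated calves = 45/120 = 0.375000
absolute risk difference = 0.155000
1 / 0.155000 = 6.452 → round up → 7

7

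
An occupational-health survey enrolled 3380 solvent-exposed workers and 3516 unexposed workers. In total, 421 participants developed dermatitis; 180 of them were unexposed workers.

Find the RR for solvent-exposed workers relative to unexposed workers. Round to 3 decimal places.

solvent-exposed workers with the outcome: 421 − 180 = 241
solvent-exposed workers without the outcome: 3380 − 241 = 3139
unexposed workers without the outcome: 3516 − 180 = 3336
risk, solvent-exposed workers = 241/3380 = 0.0713
risk, unexposed workers = 180/3516 = 0.0512
RR = 0.0713 / 0.0512 = 1.393

RR: 1.393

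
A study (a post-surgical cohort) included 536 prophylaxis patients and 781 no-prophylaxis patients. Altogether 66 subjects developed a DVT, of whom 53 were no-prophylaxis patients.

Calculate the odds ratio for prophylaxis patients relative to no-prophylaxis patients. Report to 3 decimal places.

prophylaxis patients with the outcome: 66 − 53 = 13
prophylaxis patients without the outcome: 536 − 13 = 523
no-prophylaxis patients without the outcome: 781 − 53 = 728
odds, prophylaxis patients = 13/523 = 0.02486
odds, no-prophylaxis patients = 53/728 = 0.07280
OR = 0.02486 / 0.07280 = 0.341

OR ≈ 0.341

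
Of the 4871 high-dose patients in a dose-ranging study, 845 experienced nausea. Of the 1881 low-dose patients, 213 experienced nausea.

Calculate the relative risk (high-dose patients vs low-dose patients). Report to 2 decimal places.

1.53

risk, high-dose patients = 845/4871 = 0.1735
risk, low-dose patients = 213/1881 = 0.1132
RR = 0.1735 / 0.1132 = 1.53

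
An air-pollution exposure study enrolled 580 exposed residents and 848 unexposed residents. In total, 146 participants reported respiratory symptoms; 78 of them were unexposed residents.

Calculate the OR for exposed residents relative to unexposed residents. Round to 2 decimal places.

OR = 1.31

exposed residents with the outcome: 146 − 78 = 68
exposed residents without the outcome: 580 − 68 = 512
unexposed residents without the outcome: 848 − 78 = 770
OR = (68 × 770) / (512 × 78) = 52360/39936 ≈ 1.31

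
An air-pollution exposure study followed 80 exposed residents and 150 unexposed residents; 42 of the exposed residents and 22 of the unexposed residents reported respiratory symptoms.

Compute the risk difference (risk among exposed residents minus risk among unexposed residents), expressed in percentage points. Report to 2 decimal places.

risk, exposed residents = 42/80 = 0.5250
risk, unexposed residents = 22/150 = 0.1467
risk difference = 0.5250 − 0.1467 = 0.3783 → 37.83 percentage points

RD ≈ 37.83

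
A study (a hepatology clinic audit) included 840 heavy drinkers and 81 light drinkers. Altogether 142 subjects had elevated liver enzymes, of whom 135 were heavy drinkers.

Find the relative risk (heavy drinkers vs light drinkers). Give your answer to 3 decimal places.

heavy drinkers without the outcome: 840 − 135 = 705
light drinkers with the outcome: 142 − 135 = 7
light drinkers without the outcome: 81 − 7 = 74
risk, heavy drinkers = 135/840 = 0.1607
risk, light drinkers = 7/81 = 0.0864
RR = 0.1607 / 0.0864 = 1.860

1.860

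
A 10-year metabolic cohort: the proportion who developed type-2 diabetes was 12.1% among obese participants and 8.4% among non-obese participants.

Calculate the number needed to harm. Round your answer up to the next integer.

28

absolute risk difference = 0.037000
1 / 0.037000 = 27.027 → round up → 28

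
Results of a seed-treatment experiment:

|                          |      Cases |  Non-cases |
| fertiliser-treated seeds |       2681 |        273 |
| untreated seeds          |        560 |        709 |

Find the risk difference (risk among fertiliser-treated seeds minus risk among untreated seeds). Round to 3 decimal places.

0.466

risk, fertiliser-treated seeds = 2681/2954 = 0.9076
risk, untreated seeds = 560/1269 = 0.4413
risk difference = 0.9076 − 0.4413 = 0.466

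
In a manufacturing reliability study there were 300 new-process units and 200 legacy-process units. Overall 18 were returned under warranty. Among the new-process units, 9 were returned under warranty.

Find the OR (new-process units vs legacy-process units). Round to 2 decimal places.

new-process units without the outcome: 300 − 9 = 291
legacy-process units with the outcome: 18 − 9 = 9
legacy-process units without the outcome: 200 − 9 = 191
OR = (9 × 191) / (291 × 9) = 1719/2619 ≈ 0.66

0.66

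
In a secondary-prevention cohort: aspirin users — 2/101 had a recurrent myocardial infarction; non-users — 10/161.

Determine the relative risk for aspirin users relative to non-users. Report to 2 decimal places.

risk, aspirin users = 2/101 = 0.01980
risk, non-users = 10/161 = 0.06211
RR = 0.01980 / 0.06211 = 0.32

RR = 0.32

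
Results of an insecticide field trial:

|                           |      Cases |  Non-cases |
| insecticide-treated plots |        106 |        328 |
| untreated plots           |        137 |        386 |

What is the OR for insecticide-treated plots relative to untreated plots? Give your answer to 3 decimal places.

OR = (106 × 386) / (328 × 137) = 40916/44936 ≈ 0.911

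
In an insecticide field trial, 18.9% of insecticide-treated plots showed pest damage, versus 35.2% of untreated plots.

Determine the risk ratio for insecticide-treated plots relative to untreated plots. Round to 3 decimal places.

RR = 0.1890 / 0.3520 = 0.537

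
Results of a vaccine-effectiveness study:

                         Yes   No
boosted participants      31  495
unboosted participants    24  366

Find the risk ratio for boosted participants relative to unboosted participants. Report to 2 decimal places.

risk, boosted participants = 31/526 = 0.0589
risk, unboosted participants = 24/390 = 0.0615
RR = 0.0589 / 0.0615 = 0.96

0.96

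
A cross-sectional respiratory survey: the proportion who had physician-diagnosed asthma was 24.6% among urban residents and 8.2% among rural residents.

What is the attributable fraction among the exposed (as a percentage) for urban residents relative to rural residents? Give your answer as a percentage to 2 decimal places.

AR% = (0.2460 − 0.0820) / 0.2460 = 0.6667 → 66.67%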